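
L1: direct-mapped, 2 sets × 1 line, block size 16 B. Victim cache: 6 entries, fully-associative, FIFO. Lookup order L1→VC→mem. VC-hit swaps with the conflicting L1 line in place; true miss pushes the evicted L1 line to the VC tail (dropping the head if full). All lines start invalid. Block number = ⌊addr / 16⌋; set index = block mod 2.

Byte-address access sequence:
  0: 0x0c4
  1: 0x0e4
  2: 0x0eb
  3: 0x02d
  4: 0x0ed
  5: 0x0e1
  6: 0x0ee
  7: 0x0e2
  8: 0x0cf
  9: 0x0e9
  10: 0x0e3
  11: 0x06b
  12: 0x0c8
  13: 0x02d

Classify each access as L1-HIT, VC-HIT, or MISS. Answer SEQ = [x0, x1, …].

SEQ = [MISS, MISS, L1-HIT, MISS, VC-HIT, L1-HIT, L1-HIT, L1-HIT, VC-HIT, VC-HIT, L1-HIT, MISS, VC-HIT, VC-HIT]

  [0] addr=0xc4 blk=12 s=0: MISS | VC []
  [1] addr=0xe4 blk=14 s=0: MISS | VC [12]
  [2] addr=0xeb blk=14 s=0: L1-HIT | VC [12]
  [3] addr=0x2d blk=2 s=0: MISS | VC [12, 14]
  [4] addr=0xed blk=14 s=0: VC-HIT | VC [12, 2]
  [5] addr=0xe1 blk=14 s=0: L1-HIT | VC [12, 2]
  [6] addr=0xee blk=14 s=0: L1-HIT | VC [12, 2]
  [7] addr=0xe2 blk=14 s=0: L1-HIT | VC [12, 2]
  [8] addr=0xcf blk=12 s=0: VC-HIT | VC [14, 2]
  [9] addr=0xe9 blk=14 s=0: VC-HIT | VC [12, 2]
  [10] addr=0xe3 blk=14 s=0: L1-HIT | VC [12, 2]
  [11] addr=0x6b blk=6 s=0: MISS | VC [12, 2, 14]
  [12] addr=0xc8 blk=12 s=0: VC-HIT | VC [6, 2, 14]
  [13] addr=0x2d blk=2 s=0: VC-HIT | VC [6, 12, 14]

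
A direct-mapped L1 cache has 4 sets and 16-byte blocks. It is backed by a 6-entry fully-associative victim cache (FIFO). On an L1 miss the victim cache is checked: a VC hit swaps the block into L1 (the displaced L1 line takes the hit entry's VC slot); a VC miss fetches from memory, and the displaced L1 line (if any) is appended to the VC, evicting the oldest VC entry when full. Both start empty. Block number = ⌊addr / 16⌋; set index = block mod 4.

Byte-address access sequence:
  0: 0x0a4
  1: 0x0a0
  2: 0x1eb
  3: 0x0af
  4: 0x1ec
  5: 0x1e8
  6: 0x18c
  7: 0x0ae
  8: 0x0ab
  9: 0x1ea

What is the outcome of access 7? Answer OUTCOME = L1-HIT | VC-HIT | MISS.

OUTCOME = VC-HIT

0: 0xa4 (blk 10, set 2) → MISS  vc=[]
1: 0xa0 (blk 10, set 2) → L1-HIT  vc=[]
2: 0x1eb (blk 30, set 2) → MISS  vc=[10]
3: 0xaf (blk 10, set 2) → VC-HIT  vc=[30]
4: 0x1ec (blk 30, set 2) → VC-HIT  vc=[10]
5: 0x1e8 (blk 30, set 2) → L1-HIT  vc=[10]
6: 0x18c (blk 24, set 0) → MISS  vc=[10]
7: 0xae (blk 10, set 2) → VC-HIT  vc=[30]
8: 0xab (blk 10, set 2) → L1-HIT  vc=[30]
9: 0x1ea (blk 30, set 2) → VC-HIT  vc=[10]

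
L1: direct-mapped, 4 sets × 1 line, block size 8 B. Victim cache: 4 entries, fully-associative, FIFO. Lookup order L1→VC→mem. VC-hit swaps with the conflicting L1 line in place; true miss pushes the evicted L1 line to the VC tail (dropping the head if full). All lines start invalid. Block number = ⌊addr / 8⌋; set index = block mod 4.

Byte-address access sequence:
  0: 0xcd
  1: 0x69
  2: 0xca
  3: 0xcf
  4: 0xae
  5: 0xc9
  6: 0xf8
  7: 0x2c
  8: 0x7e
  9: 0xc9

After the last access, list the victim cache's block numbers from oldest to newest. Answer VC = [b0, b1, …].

#0 0xcd→b25/s1 MISS; vc=[]
#1 0x69→b13/s1 MISS; vc=[25]
#2 0xca→b25/s1 VC-HIT; vc=[13]
#3 0xcf→b25/s1 L1-HIT; vc=[13]
#4 0xae→b21/s1 MISS; vc=[13,25]
#5 0xc9→b25/s1 VC-HIT; vc=[13,21]
#6 0xf8→b31/s3 MISS; vc=[13,21]
#7 0x2c→b5/s1 MISS; vc=[13,21,25]
#8 0x7e→b15/s3 MISS; vc=[13,21,25,31]
#9 0xc9→b25/s1 VC-HIT; vc=[13,21,5,31]

VC = [13, 21, 5, 31]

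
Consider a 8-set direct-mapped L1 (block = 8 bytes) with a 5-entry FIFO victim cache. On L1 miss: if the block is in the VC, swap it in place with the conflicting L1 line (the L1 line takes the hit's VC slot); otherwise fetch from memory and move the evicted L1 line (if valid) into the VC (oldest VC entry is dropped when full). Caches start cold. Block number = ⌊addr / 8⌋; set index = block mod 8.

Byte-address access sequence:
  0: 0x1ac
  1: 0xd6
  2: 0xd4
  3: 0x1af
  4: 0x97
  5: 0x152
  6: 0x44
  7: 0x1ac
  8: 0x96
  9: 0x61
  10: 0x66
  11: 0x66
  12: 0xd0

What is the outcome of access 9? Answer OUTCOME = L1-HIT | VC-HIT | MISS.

OUTCOME = MISS

  [0] addr=0x1ac blk=53 s=5: MISS | VC []
  [1] addr=0xd6 blk=26 s=2: MISS | VC []
  [2] addr=0xd4 blk=26 s=2: L1-HIT | VC []
  [3] addr=0x1af blk=53 s=5: L1-HIT | VC []
  [4] addr=0x97 blk=18 s=2: MISS | VC [26]
  [5] addr=0x152 blk=42 s=2: MISS | VC [26, 18]
  [6] addr=0x44 blk=8 s=0: MISS | VC [26, 18]
  [7] addr=0x1ac blk=53 s=5: L1-HIT | VC [26, 18]
  [8] addr=0x96 blk=18 s=2: VC-HIT | VC [26, 42]
  [9] addr=0x61 blk=12 s=4: MISS | VC [26, 42]
  [10] addr=0x66 blk=12 s=4: L1-HIT | VC [26, 42]
  [11] addr=0x66 blk=12 s=4: L1-HIT | VC [26, 42]
  [12] addr=0xd0 blk=26 s=2: VC-HIT | VC [18, 42]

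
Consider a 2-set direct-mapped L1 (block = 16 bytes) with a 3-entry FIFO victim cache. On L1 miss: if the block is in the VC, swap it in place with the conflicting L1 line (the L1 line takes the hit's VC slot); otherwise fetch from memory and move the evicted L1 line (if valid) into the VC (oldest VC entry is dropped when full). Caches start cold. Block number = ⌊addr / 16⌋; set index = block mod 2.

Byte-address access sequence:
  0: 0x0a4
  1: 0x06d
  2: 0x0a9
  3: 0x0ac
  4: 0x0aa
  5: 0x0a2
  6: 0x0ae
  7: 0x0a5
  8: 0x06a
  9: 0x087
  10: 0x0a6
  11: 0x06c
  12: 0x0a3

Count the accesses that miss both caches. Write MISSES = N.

MISSES = 3

#0 0xa4→b10/s0 MISS; vc=[]
#1 0x6d→b6/s0 MISS; vc=[10]
#2 0xa9→b10/s0 VC-HIT; vc=[6]
#3 0xac→b10/s0 L1-HIT; vc=[6]
#4 0xaa→b10/s0 L1-HIT; vc=[6]
#5 0xa2→b10/s0 L1-HIT; vc=[6]
#6 0xae→b10/s0 L1-HIT; vc=[6]
#7 0xa5→b10/s0 L1-HIT; vc=[6]
#8 0x6a→b6/s0 VC-HIT; vc=[10]
#9 0x87→b8/s0 MISS; vc=[10,6]
#10 0xa6→b10/s0 VC-HIT; vc=[8,6]
#11 0x6c→b6/s0 VC-HIT; vc=[8,10]
#12 0xa3→b10/s0 VC-HIT; vc=[8,6]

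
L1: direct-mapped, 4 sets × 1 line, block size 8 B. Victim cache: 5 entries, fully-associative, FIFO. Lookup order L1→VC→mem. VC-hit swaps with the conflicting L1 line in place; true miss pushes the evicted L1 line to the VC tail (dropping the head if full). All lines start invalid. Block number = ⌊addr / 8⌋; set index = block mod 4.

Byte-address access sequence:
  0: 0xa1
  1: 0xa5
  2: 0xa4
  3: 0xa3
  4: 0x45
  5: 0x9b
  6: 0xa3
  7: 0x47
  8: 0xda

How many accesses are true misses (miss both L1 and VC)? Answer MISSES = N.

  [0] addr=0xa1 blk=20 s=0: MISS | VC []
  [1] addr=0xa5 blk=20 s=0: L1-HIT | VC []
  [2] addr=0xa4 blk=20 s=0: L1-HIT | VC []
  [3] addr=0xa3 blk=20 s=0: L1-HIT | VC []
  [4] addr=0x45 blk=8 s=0: MISS | VC [20]
  [5] addr=0x9b blk=19 s=3: MISS | VC [20]
  [6] addr=0xa3 blk=20 s=0: VC-HIT | VC [8]
  [7] addr=0x47 blk=8 s=0: VC-HIT | VC [20]
  [8] addr=0xda blk=27 s=3: MISS | VC [20, 19]

MISSES = 4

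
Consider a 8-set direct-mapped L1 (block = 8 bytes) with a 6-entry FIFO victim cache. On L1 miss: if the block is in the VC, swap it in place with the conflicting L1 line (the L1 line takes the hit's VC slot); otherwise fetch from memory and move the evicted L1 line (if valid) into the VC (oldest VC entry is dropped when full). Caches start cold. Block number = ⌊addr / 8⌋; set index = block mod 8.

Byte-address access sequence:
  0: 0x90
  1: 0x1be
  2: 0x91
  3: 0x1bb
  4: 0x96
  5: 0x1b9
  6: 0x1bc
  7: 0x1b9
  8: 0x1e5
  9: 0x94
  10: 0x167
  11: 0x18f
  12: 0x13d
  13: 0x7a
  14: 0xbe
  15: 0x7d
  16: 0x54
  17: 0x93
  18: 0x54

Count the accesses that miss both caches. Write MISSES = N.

  [0] addr=0x90 blk=18 s=2: MISS | VC []
  [1] addr=0x1be blk=55 s=7: MISS | VC []
  [2] addr=0x91 blk=18 s=2: L1-HIT | VC []
  [3] addr=0x1bb blk=55 s=7: L1-HIT | VC []
  [4] addr=0x96 blk=18 s=2: L1-HIT | VC []
  [5] addr=0x1b9 blk=55 s=7: L1-HIT | VC []
  [6] addr=0x1bc blk=55 s=7: L1-HIT | VC []
  [7] addr=0x1b9 blk=55 s=7: L1-HIT | VC []
  [8] addr=0x1e5 blk=60 s=4: MISS | VC []
  [9] addr=0x94 blk=18 s=2: L1-HIT | VC []
  [10] addr=0x167 blk=44 s=4: MISS | VC [60]
  [11] addr=0x18f blk=49 s=1: MISS | VC [60]
  [12] addr=0x13d blk=39 s=7: MISS | VC [60, 55]
  [13] addr=0x7a blk=15 s=7: MISS | VC [60, 55, 39]
  [14] addr=0xbe blk=23 s=7: MISS | VC [60, 55, 39, 15]
  [15] addr=0x7d blk=15 s=7: VC-HIT | VC [60, 55, 39, 23]
  [16] addr=0x54 blk=10 s=2: MISS | VC [60, 55, 39, 23, 18]
  [17] addr=0x93 blk=18 s=2: VC-HIT | VC [60, 55, 39, 23, 10]
  [18] addr=0x54 blk=10 s=2: VC-HIT | VC [60, 55, 39, 23, 18]

MISSES = 9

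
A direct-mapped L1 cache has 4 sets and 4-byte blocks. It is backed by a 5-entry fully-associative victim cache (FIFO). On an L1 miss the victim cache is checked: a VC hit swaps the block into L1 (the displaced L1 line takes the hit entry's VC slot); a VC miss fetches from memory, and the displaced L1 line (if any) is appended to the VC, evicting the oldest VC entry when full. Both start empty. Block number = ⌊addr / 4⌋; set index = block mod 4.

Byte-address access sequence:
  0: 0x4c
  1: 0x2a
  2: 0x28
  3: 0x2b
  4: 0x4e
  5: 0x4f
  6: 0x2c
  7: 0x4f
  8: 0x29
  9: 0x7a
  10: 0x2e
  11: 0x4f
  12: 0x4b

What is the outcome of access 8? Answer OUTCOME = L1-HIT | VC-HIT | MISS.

0: 0x4c (blk 19, set 3) → MISS  vc=[]
1: 0x2a (blk 10, set 2) → MISS  vc=[]
2: 0x28 (blk 10, set 2) → L1-HIT  vc=[]
3: 0x2b (blk 10, set 2) → L1-HIT  vc=[]
4: 0x4e (blk 19, set 3) → L1-HIT  vc=[]
5: 0x4f (blk 19, set 3) → L1-HIT  vc=[]
6: 0x2c (blk 11, set 3) → MISS  vc=[19]
7: 0x4f (blk 19, set 3) → VC-HIT  vc=[11]
8: 0x29 (blk 10, set 2) → L1-HIT  vc=[11]
9: 0x7a (blk 30, set 2) → MISS  vc=[11, 10]
10: 0x2e (blk 11, set 3) → VC-HIT  vc=[19, 10]
11: 0x4f (blk 19, set 3) → VC-HIT  vc=[11, 10]
12: 0x4b (blk 18, set 2) → MISS  vc=[11, 10, 30]

OUTCOME = L1-HIT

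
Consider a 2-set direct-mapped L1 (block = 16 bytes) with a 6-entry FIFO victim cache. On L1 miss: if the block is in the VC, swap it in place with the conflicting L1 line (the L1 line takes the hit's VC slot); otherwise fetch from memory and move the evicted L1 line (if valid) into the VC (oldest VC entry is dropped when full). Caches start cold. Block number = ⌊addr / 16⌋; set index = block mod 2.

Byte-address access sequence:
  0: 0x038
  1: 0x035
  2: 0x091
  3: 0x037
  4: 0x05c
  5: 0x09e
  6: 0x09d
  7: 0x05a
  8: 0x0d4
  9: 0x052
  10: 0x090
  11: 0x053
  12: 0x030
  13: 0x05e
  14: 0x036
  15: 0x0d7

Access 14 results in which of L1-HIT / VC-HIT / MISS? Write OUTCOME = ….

OUTCOME = VC-HIT

  [0] addr=0x38 blk=3 s=1: MISS | VC []
  [1] addr=0x35 blk=3 s=1: L1-HIT | VC []
  [2] addr=0x91 blk=9 s=1: MISS | VC [3]
  [3] addr=0x37 blk=3 s=1: VC-HIT | VC [9]
  [4] addr=0x5c blk=5 s=1: MISS | VC [9, 3]
  [5] addr=0x9e blk=9 s=1: VC-HIT | VC [5, 3]
  [6] addr=0x9d blk=9 s=1: L1-HIT | VC [5, 3]
  [7] addr=0x5a blk=5 s=1: VC-HIT | VC [9, 3]
  [8] addr=0xd4 blk=13 s=1: MISS | VC [9, 3, 5]
  [9] addr=0x52 blk=5 s=1: VC-HIT | VC [9, 3, 13]
  [10] addr=0x90 blk=9 s=1: VC-HIT | VC [5, 3, 13]
  [11] addr=0x53 blk=5 s=1: VC-HIT | VC [9, 3, 13]
  [12] addr=0x30 blk=3 s=1: VC-HIT | VC [9, 5, 13]
  [13] addr=0x5e blk=5 s=1: VC-HIT | VC [9, 3, 13]
  [14] addr=0x36 blk=3 s=1: VC-HIT | VC [9, 5, 13]
  [15] addr=0xd7 blk=13 s=1: VC-HIT | VC [9, 5, 3]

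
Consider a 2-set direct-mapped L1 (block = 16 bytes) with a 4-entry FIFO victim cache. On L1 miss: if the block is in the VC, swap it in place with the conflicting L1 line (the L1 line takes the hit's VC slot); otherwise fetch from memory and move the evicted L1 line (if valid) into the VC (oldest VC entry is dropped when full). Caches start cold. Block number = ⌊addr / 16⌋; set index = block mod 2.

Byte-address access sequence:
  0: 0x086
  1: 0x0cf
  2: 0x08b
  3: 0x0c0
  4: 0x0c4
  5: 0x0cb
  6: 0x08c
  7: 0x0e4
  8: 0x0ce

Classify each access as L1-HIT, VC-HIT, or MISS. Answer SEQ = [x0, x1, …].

0: 0x86 (blk 8, set 0) → MISS  vc=[]
1: 0xcf (blk 12, set 0) → MISS  vc=[8]
2: 0x8b (blk 8, set 0) → VC-HIT  vc=[12]
3: 0xc0 (blk 12, set 0) → VC-HIT  vc=[8]
4: 0xc4 (blk 12, set 0) → L1-HIT  vc=[8]
5: 0xcb (blk 12, set 0) → L1-HIT  vc=[8]
6: 0x8c (blk 8, set 0) → VC-HIT  vc=[12]
7: 0xe4 (blk 14, set 0) → MISS  vc=[12, 8]
8: 0xce (blk 12, set 0) → VC-HIT  vc=[14, 8]

SEQ = [MISS, MISS, VC-HIT, VC-HIT, L1-HIT, L1-HIT, VC-HIT, MISS, VC-HIT]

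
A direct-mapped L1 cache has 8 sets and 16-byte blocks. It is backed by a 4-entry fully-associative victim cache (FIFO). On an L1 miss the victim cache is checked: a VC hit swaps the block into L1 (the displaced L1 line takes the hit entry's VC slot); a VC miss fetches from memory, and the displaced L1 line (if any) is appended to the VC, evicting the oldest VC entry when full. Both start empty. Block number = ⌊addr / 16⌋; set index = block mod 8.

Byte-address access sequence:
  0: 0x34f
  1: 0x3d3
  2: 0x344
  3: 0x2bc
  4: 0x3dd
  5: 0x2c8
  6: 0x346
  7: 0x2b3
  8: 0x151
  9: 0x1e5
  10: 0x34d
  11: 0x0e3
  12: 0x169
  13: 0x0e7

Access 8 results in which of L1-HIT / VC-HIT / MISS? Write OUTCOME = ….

0: 0x34f (blk 52, set 4) → MISS  vc=[]
1: 0x3d3 (blk 61, set 5) → MISS  vc=[]
2: 0x344 (blk 52, set 4) → L1-HIT  vc=[]
3: 0x2bc (blk 43, set 3) → MISS  vc=[]
4: 0x3dd (blk 61, set 5) → L1-HIT  vc=[]
5: 0x2c8 (blk 44, set 4) → MISS  vc=[52]
6: 0x346 (blk 52, set 4) → VC-HIT  vc=[44]
7: 0x2b3 (blk 43, set 3) → L1-HIT  vc=[44]
8: 0x151 (blk 21, set 5) → MISS  vc=[44, 61]
9: 0x1e5 (blk 30, set 6) → MISS  vc=[44, 61]
10: 0x34d (blk 52, set 4) → L1-HIT  vc=[44, 61]
11: 0xe3 (blk 14, set 6) → MISS  vc=[44, 61, 30]
12: 0x169 (blk 22, set 6) → MISS  vc=[44, 61, 30, 14]
13: 0xe7 (blk 14, set 6) → VC-HIT  vc=[44, 61, 30, 22]

OUTCOME = MISS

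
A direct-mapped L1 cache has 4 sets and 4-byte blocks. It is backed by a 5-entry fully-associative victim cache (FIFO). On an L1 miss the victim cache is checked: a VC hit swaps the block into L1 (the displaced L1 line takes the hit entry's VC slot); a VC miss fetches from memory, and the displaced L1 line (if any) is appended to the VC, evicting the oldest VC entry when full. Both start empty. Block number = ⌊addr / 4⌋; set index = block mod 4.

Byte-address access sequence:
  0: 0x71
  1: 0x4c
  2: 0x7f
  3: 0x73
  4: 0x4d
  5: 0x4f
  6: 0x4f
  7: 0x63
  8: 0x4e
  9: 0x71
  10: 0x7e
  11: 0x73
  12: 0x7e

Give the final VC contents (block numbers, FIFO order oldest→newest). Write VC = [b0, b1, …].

VC = [19, 24]

  [0] addr=0x71 blk=28 s=0: MISS | VC []
  [1] addr=0x4c blk=19 s=3: MISS | VC []
  [2] addr=0x7f blk=31 s=3: MISS | VC [19]
  [3] addr=0x73 blk=28 s=0: L1-HIT | VC [19]
  [4] addr=0x4d blk=19 s=3: VC-HIT | VC [31]
  [5] addr=0x4f blk=19 s=3: L1-HIT | VC [31]
  [6] addr=0x4f blk=19 s=3: L1-HIT | VC [31]
  [7] addr=0x63 blk=24 s=0: MISS | VC [31, 28]
  [8] addr=0x4e blk=19 s=3: L1-HIT | VC [31, 28]
  [9] addr=0x71 blk=28 s=0: VC-HIT | VC [31, 24]
  [10] addr=0x7e blk=31 s=3: VC-HIT | VC [19, 24]
  [11] addr=0x73 blk=28 s=0: L1-HIT | VC [19, 24]
  [12] addr=0x7e blk=31 s=3: L1-HIT | VC [19, 24]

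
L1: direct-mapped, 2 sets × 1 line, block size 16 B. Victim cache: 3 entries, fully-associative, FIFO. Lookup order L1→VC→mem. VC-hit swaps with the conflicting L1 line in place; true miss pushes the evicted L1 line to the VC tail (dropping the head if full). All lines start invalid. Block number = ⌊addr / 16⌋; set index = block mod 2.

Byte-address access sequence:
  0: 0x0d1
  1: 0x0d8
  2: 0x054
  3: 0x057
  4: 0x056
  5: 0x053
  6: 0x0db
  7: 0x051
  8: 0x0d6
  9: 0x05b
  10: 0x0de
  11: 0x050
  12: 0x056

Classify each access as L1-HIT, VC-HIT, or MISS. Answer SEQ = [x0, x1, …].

SEQ = [MISS, L1-HIT, MISS, L1-HIT, L1-HIT, L1-HIT, VC-HIT, VC-HIT, VC-HIT, VC-HIT, VC-HIT, VC-HIT, L1-HIT]

  [0] addr=0xd1 blk=13 s=1: MISS | VC []
  [1] addr=0xd8 blk=13 s=1: L1-HIT | VC []
  [2] addr=0x54 blk=5 s=1: MISS | VC [13]
  [3] addr=0x57 blk=5 s=1: L1-HIT | VC [13]
  [4] addr=0x56 blk=5 s=1: L1-HIT | VC [13]
  [5] addr=0x53 blk=5 s=1: L1-HIT | VC [13]
  [6] addr=0xdb blk=13 s=1: VC-HIT | VC [5]
  [7] addr=0x51 blk=5 s=1: VC-HIT | VC [13]
  [8] addr=0xd6 blk=13 s=1: VC-HIT | VC [5]
  [9] addr=0x5b blk=5 s=1: VC-HIT | VC [13]
  [10] addr=0xde blk=13 s=1: VC-HIT | VC [5]
  [11] addr=0x50 blk=5 s=1: VC-HIT | VC [13]
  [12] addr=0x56 blk=5 s=1: L1-HIT | VC [13]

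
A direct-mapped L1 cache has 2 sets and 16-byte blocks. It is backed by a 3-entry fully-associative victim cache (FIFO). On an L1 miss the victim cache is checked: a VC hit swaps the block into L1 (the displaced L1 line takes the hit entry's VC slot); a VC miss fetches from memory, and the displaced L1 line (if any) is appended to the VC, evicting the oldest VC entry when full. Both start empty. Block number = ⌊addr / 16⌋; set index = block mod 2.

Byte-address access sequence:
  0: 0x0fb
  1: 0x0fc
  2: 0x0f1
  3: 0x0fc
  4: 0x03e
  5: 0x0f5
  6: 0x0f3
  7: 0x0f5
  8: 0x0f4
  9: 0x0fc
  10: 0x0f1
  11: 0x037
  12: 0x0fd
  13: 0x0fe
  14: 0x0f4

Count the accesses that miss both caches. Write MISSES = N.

MISSES = 2

0: 0xfb (blk 15, set 1) → MISS  vc=[]
1: 0xfc (blk 15, set 1) → L1-HIT  vc=[]
2: 0xf1 (blk 15, set 1) → L1-HIT  vc=[]
3: 0xfc (blk 15, set 1) → L1-HIT  vc=[]
4: 0x3e (blk 3, set 1) → MISS  vc=[15]
5: 0xf5 (blk 15, set 1) → VC-HIT  vc=[3]
6: 0xf3 (blk 15, set 1) → L1-HIT  vc=[3]
7: 0xf5 (blk 15, set 1) → L1-HIT  vc=[3]
8: 0xf4 (blk 15, set 1) → L1-HIT  vc=[3]
9: 0xfc (blk 15, set 1) → L1-HIT  vc=[3]
10: 0xf1 (blk 15, set 1) → L1-HIT  vc=[3]
11: 0x37 (blk 3, set 1) → VC-HIT  vc=[15]
12: 0xfd (blk 15, set 1) → VC-HIT  vc=[3]
13: 0xfe (blk 15, set 1) → L1-HIT  vc=[3]
14: 0xf4 (blk 15, set 1) → L1-HIT  vc=[3]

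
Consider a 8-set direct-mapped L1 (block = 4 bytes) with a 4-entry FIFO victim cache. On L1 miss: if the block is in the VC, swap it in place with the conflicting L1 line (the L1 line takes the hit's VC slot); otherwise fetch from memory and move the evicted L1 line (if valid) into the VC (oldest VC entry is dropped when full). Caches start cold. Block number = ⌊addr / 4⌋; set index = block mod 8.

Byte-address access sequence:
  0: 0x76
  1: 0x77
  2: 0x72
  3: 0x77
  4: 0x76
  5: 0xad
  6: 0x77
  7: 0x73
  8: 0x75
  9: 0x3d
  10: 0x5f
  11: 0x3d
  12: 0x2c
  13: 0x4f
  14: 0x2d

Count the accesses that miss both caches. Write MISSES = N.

#0 0x76→b29/s5 MISS; vc=[]
#1 0x77→b29/s5 L1-HIT; vc=[]
#2 0x72→b28/s4 MISS; vc=[]
#3 0x77→b29/s5 L1-HIT; vc=[]
#4 0x76→b29/s5 L1-HIT; vc=[]
#5 0xad→b43/s3 MISS; vc=[]
#6 0x77→b29/s5 L1-HIT; vc=[]
#7 0x73→b28/s4 L1-HIT; vc=[]
#8 0x75→b29/s5 L1-HIT; vc=[]
#9 0x3d→b15/s7 MISS; vc=[]
#10 0x5f→b23/s7 MISS; vc=[15]
#11 0x3d→b15/s7 VC-HIT; vc=[23]
#12 0x2c→b11/s3 MISS; vc=[23,43]
#13 0x4f→b19/s3 MISS; vc=[23,43,11]
#14 0x2d→b11/s3 VC-HIT; vc=[23,43,19]

MISSES = 7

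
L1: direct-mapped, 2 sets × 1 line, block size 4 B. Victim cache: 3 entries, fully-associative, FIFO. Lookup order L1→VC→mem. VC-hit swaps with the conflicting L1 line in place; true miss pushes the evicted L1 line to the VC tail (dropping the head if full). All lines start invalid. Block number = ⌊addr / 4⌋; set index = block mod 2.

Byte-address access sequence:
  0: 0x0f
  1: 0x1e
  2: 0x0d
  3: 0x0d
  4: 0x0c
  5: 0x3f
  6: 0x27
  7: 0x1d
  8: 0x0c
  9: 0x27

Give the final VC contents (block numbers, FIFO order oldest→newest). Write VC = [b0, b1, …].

0: 0xf (blk 3, set 1) → MISS  vc=[]
1: 0x1e (blk 7, set 1) → MISS  vc=[3]
2: 0xd (blk 3, set 1) → VC-HIT  vc=[7]
3: 0xd (blk 3, set 1) → L1-HIT  vc=[7]
4: 0xc (blk 3, set 1) → L1-HIT  vc=[7]
5: 0x3f (blk 15, set 1) → MISS  vc=[7, 3]
6: 0x27 (blk 9, set 1) → MISS  vc=[7, 3, 15]
7: 0x1d (blk 7, set 1) → VC-HIT  vc=[9, 3, 15]
8: 0xc (blk 3, set 1) → VC-HIT  vc=[9, 7, 15]
9: 0x27 (blk 9, set 1) → VC-HIT  vc=[3, 7, 15]

VC = [3, 7, 15]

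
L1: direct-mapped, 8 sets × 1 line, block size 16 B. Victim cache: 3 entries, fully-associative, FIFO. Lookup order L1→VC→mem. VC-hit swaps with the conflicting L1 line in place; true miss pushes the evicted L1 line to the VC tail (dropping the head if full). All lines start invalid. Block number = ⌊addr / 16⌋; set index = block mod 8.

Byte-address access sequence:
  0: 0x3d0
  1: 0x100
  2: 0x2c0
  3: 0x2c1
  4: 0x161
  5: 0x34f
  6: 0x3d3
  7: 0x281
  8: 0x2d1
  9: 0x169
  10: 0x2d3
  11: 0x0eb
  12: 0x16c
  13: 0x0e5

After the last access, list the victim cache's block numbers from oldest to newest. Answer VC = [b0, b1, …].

#0 0x3d0→b61/s5 MISS; vc=[]
#1 0x100→b16/s0 MISS; vc=[]
#2 0x2c0→b44/s4 MISS; vc=[]
#3 0x2c1→b44/s4 L1-HIT; vc=[]
#4 0x161→b22/s6 MISS; vc=[]
#5 0x34f→b52/s4 MISS; vc=[44]
#6 0x3d3→b61/s5 L1-HIT; vc=[44]
#7 0x281→b40/s0 MISS; vc=[44,16]
#8 0x2d1→b45/s5 MISS; vc=[44,16,61]
#9 0x169→b22/s6 L1-HIT; vc=[44,16,61]
#10 0x2d3→b45/s5 L1-HIT; vc=[44,16,61]
#11 0xeb→b14/s6 MISS; vc=[16,61,22]
#12 0x16c→b22/s6 VC-HIT; vc=[16,61,14]
#13 0xe5→b14/s6 VC-HIT; vc=[16,61,22]

VC = [16, 61, 22]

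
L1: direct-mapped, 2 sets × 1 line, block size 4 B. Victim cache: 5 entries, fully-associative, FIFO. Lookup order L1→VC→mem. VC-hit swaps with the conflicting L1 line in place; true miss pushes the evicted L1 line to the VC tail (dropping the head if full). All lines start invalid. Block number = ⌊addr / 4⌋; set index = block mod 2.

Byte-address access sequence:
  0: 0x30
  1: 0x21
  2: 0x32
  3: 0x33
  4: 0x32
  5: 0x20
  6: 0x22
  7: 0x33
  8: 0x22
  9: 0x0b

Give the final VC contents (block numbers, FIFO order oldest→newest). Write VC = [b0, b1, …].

VC = [12, 8]

#0 0x30→b12/s0 MISS; vc=[]
#1 0x21→b8/s0 MISS; vc=[12]
#2 0x32→b12/s0 VC-HIT; vc=[8]
#3 0x33→b12/s0 L1-HIT; vc=[8]
#4 0x32→b12/s0 L1-HIT; vc=[8]
#5 0x20→b8/s0 VC-HIT; vc=[12]
#6 0x22→b8/s0 L1-HIT; vc=[12]
#7 0x33→b12/s0 VC-HIT; vc=[8]
#8 0x22→b8/s0 VC-HIT; vc=[12]
#9 0xb→b2/s0 MISS; vc=[12,8]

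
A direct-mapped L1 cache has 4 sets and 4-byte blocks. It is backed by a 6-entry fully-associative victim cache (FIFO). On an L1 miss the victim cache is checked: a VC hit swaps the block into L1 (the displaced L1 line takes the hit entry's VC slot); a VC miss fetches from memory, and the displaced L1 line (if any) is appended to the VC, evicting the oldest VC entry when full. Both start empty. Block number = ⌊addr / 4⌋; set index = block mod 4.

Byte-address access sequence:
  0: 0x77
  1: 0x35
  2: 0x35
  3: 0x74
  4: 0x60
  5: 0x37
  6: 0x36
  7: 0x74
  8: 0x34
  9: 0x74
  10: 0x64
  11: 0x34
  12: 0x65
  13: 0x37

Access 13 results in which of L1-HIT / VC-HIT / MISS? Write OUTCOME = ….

OUTCOME = VC-HIT

#0 0x77→b29/s1 MISS; vc=[]
#1 0x35→b13/s1 MISS; vc=[29]
#2 0x35→b13/s1 L1-HIT; vc=[29]
#3 0x74→b29/s1 VC-HIT; vc=[13]
#4 0x60→b24/s0 MISS; vc=[13]
#5 0x37→b13/s1 VC-HIT; vc=[29]
#6 0x36→b13/s1 L1-HIT; vc=[29]
#7 0x74→b29/s1 VC-HIT; vc=[13]
#8 0x34→b13/s1 VC-HIT; vc=[29]
#9 0x74→b29/s1 VC-HIT; vc=[13]
#10 0x64→b25/s1 MISS; vc=[13,29]
#11 0x34→b13/s1 VC-HIT; vc=[25,29]
#12 0x65→b25/s1 VC-HIT; vc=[13,29]
#13 0x37→b13/s1 VC-HIT; vc=[25,29]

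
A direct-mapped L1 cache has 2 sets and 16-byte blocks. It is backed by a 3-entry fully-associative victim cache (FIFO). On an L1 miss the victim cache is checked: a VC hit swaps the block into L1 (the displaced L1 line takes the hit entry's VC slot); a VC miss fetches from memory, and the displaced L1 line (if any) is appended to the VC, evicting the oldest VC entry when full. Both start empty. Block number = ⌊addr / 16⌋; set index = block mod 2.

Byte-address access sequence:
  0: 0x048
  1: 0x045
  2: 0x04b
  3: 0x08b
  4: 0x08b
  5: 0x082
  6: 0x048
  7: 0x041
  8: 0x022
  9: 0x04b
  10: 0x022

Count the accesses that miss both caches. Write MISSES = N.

MISSES = 3

0: 0x48 (blk 4, set 0) → MISS  vc=[]
1: 0x45 (blk 4, set 0) → L1-HIT  vc=[]
2: 0x4b (blk 4, set 0) → L1-HIT  vc=[]
3: 0x8b (blk 8, set 0) → MISS  vc=[4]
4: 0x8b (blk 8, set 0) → L1-HIT  vc=[4]
5: 0x82 (blk 8, set 0) → L1-HIT  vc=[4]
6: 0x48 (blk 4, set 0) → VC-HIT  vc=[8]
7: 0x41 (blk 4, set 0) → L1-HIT  vc=[8]
8: 0x22 (blk 2, set 0) → MISS  vc=[8, 4]
9: 0x4b (blk 4, set 0) → VC-HIT  vc=[8, 2]
10: 0x22 (blk 2, set 0) → VC-HIT  vc=[8, 4]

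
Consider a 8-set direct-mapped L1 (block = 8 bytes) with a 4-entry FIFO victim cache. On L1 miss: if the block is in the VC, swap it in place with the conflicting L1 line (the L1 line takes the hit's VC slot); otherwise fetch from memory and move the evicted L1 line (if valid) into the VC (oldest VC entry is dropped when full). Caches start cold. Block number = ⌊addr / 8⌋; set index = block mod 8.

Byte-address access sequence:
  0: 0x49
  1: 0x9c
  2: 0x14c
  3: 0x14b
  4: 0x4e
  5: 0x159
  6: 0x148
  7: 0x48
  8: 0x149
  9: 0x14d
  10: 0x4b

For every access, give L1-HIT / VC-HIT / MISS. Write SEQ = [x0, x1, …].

0: 0x49 (blk 9, set 1) → MISS  vc=[]
1: 0x9c (blk 19, set 3) → MISS  vc=[]
2: 0x14c (blk 41, set 1) → MISS  vc=[9]
3: 0x14b (blk 41, set 1) → L1-HIT  vc=[9]
4: 0x4e (blk 9, set 1) → VC-HIT  vc=[41]
5: 0x159 (blk 43, set 3) → MISS  vc=[41, 19]
6: 0x148 (blk 41, set 1) → VC-HIT  vc=[9, 19]
7: 0x48 (blk 9, set 1) → VC-HIT  vc=[41, 19]
8: 0x149 (blk 41, set 1) → VC-HIT  vc=[9, 19]
9: 0x14d (blk 41, set 1) → L1-HIT  vc=[9, 19]
10: 0x4b (blk 9, set 1) → VC-HIT  vc=[41, 19]

SEQ = [MISS, MISS, MISS, L1-HIT, VC-HIT, MISS, VC-HIT, VC-HIT, VC-HIT, L1-HIT, VC-HIT]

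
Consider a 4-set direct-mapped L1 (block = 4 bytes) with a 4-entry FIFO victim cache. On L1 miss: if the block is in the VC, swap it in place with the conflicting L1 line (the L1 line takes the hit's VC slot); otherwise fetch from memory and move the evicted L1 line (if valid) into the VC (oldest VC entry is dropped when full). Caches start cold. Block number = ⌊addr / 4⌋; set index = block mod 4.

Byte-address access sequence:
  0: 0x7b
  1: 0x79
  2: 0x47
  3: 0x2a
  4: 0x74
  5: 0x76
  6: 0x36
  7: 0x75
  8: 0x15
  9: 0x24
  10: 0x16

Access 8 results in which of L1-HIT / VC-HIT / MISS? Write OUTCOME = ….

  [0] addr=0x7b blk=30 s=2: MISS | VC []
  [1] addr=0x79 blk=30 s=2: L1-HIT | VC []
  [2] addr=0x47 blk=17 s=1: MISS | VC []
  [3] addr=0x2a blk=10 s=2: MISS | VC [30]
  [4] addr=0x74 blk=29 s=1: MISS | VC [30, 17]
  [5] addr=0x76 blk=29 s=1: L1-HIT | VC [30, 17]
  [6] addr=0x36 blk=13 s=1: MISS | VC [30, 17, 29]
  [7] addr=0x75 blk=29 s=1: VC-HIT | VC [30, 17, 13]
  [8] addr=0x15 blk=5 s=1: MISS | VC [30, 17, 13, 29]
  [9] addr=0x24 blk=9 s=1: MISS | VC [17, 13, 29, 5]
  [10] addr=0x16 blk=5 s=1: VC-HIT | VC [17, 13, 29, 9]

OUTCOME = MISS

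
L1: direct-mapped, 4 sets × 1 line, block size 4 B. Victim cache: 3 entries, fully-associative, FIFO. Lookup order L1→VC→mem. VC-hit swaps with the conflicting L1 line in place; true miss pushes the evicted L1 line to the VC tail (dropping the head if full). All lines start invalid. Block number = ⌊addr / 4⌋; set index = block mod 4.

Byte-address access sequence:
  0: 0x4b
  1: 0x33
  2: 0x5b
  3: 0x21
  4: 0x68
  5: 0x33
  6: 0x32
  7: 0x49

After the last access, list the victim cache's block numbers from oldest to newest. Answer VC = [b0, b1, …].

0: 0x4b (blk 18, set 2) → MISS  vc=[]
1: 0x33 (blk 12, set 0) → MISS  vc=[]
2: 0x5b (blk 22, set 2) → MISS  vc=[18]
3: 0x21 (blk 8, set 0) → MISS  vc=[18, 12]
4: 0x68 (blk 26, set 2) → MISS  vc=[18, 12, 22]
5: 0x33 (blk 12, set 0) → VC-HIT  vc=[18, 8, 22]
6: 0x32 (blk 12, set 0) → L1-HIT  vc=[18, 8, 22]
7: 0x49 (blk 18, set 2) → VC-HIT  vc=[26, 8, 22]

VC = [26, 8, 22]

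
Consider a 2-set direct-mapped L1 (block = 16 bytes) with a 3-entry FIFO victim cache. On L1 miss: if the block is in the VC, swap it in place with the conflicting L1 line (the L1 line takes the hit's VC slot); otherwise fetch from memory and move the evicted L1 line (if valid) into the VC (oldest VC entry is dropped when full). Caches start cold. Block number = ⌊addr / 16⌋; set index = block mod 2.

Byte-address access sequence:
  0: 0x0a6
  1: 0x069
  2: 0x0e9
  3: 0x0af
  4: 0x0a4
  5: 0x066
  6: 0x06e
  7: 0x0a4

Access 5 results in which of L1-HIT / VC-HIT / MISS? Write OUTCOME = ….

0: 0xa6 (blk 10, set 0) → MISS  vc=[]
1: 0x69 (blk 6, set 0) → MISS  vc=[10]
2: 0xe9 (blk 14, set 0) → MISS  vc=[10, 6]
3: 0xaf (blk 10, set 0) → VC-HIT  vc=[14, 6]
4: 0xa4 (blk 10, set 0) → L1-HIT  vc=[14, 6]
5: 0x66 (blk 6, set 0) → VC-HIT  vc=[14, 10]
6: 0x6e (blk 6, set 0) → L1-HIT  vc=[14, 10]
7: 0xa4 (blk 10, set 0) → VC-HIT  vc=[14, 6]

OUTCOME = VC-HIT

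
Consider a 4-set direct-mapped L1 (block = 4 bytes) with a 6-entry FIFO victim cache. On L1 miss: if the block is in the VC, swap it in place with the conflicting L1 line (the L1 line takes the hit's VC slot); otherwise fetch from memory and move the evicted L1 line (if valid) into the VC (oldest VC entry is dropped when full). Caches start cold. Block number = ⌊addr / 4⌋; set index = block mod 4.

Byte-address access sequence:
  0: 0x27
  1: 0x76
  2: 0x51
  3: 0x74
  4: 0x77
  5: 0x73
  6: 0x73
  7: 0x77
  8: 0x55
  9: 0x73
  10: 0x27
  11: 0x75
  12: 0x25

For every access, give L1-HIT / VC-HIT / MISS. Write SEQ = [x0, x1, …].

SEQ = [MISS, MISS, MISS, L1-HIT, L1-HIT, MISS, L1-HIT, L1-HIT, MISS, L1-HIT, VC-HIT, VC-HIT, VC-HIT]

  [0] addr=0x27 blk=9 s=1: MISS | VC []
  [1] addr=0x76 blk=29 s=1: MISS | VC [9]
  [2] addr=0x51 blk=20 s=0: MISS | VC [9]
  [3] addr=0x74 blk=29 s=1: L1-HIT | VC [9]
  [4] addr=0x77 blk=29 s=1: L1-HIT | VC [9]
  [5] addr=0x73 blk=28 s=0: MISS | VC [9, 20]
  [6] addr=0x73 blk=28 s=0: L1-HIT | VC [9, 20]
  [7] addr=0x77 blk=29 s=1: L1-HIT | VC [9, 20]
  [8] addr=0x55 blk=21 s=1: MISS | VC [9, 20, 29]
  [9] addr=0x73 blk=28 s=0: L1-HIT | VC [9, 20, 29]
  [10] addr=0x27 blk=9 s=1: VC-HIT | VC [21, 20, 29]
  [11] addr=0x75 blk=29 s=1: VC-HIT | VC [21, 20, 9]
  [12] addr=0x25 blk=9 s=1: VC-HIT | VC [21, 20, 29]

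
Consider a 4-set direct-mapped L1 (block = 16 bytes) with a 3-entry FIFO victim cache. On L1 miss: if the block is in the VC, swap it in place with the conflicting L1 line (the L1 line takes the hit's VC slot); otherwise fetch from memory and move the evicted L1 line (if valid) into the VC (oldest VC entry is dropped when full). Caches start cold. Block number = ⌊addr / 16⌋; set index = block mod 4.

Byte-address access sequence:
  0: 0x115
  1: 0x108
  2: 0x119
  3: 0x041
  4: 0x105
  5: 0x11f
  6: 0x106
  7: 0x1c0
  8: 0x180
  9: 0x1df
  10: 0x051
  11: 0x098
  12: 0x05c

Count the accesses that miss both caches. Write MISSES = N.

  [0] addr=0x115 blk=17 s=1: MISS | VC []
  [1] addr=0x108 blk=16 s=0: MISS | VC []
  [2] addr=0x119 blk=17 s=1: L1-HIT | VC []
  [3] addr=0x41 blk=4 s=0: MISS | VC [16]
  [4] addr=0x105 blk=16 s=0: VC-HIT | VC [4]
  [5] addr=0x11f blk=17 s=1: L1-HIT | VC [4]
  [6] addr=0x106 blk=16 s=0: L1-HIT | VC [4]
  [7] addr=0x1c0 blk=28 s=0: MISS | VC [4, 16]
  [8] addr=0x180 blk=24 s=0: MISS | VC [4, 16, 28]
  [9] addr=0x1df blk=29 s=1: MISS | VC [16, 28, 17]
  [10] addr=0x51 blk=5 s=1: MISS | VC [28, 17, 29]
  [11] addr=0x98 blk=9 s=1: MISS | VC [17, 29, 5]
  [12] addr=0x5c blk=5 s=1: VC-HIT | VC [17, 29, 9]

MISSES = 8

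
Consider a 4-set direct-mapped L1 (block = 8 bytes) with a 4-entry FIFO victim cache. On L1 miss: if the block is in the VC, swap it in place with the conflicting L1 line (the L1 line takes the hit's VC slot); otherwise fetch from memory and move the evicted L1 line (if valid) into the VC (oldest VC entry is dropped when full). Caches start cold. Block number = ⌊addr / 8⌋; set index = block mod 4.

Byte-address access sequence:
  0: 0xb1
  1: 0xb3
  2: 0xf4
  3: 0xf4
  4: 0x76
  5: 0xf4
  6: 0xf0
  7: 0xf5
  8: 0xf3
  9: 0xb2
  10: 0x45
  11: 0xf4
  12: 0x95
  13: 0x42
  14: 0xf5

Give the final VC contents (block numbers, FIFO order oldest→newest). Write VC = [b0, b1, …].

  [0] addr=0xb1 blk=22 s=2: MISS | VC []
  [1] addr=0xb3 blk=22 s=2: L1-HIT | VC []
  [2] addr=0xf4 blk=30 s=2: MISS | VC [22]
  [3] addr=0xf4 blk=30 s=2: L1-HIT | VC [22]
  [4] addr=0x76 blk=14 s=2: MISS | VC [22, 30]
  [5] addr=0xf4 blk=30 s=2: VC-HIT | VC [22, 14]
  [6] addr=0xf0 blk=30 s=2: L1-HIT | VC [22, 14]
  [7] addr=0xf5 blk=30 s=2: L1-HIT | VC [22, 14]
  [8] addr=0xf3 blk=30 s=2: L1-HIT | VC [22, 14]
  [9] addr=0xb2 blk=22 s=2: VC-HIT | VC [30, 14]
  [10] addr=0x45 blk=8 s=0: MISS | VC [30, 14]
  [11] addr=0xf4 blk=30 s=2: VC-HIT | VC [22, 14]
  [12] addr=0x95 blk=18 s=2: MISS | VC [22, 14, 30]
  [13] addr=0x42 blk=8 s=0: L1-HIT | VC [22, 14, 30]
  [14] addr=0xf5 blk=30 s=2: VC-HIT | VC [22, 14, 18]

VC = [22, 14, 18]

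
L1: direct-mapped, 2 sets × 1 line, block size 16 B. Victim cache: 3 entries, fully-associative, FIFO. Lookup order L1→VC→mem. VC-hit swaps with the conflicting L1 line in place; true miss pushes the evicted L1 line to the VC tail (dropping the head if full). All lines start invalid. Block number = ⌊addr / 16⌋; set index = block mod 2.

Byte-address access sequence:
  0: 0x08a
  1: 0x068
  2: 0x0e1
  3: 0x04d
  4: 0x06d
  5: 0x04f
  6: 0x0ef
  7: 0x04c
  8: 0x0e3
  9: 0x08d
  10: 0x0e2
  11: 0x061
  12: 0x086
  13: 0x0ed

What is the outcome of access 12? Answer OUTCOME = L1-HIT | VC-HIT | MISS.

OUTCOME = VC-HIT

#0 0x8a→b8/s0 MISS; vc=[]
#1 0x68→b6/s0 MISS; vc=[8]
#2 0xe1→b14/s0 MISS; vc=[8,6]
#3 0x4d→b4/s0 MISS; vc=[8,6,14]
#4 0x6d→b6/s0 VC-HIT; vc=[8,4,14]
#5 0x4f→b4/s0 VC-HIT; vc=[8,6,14]
#6 0xef→b14/s0 VC-HIT; vc=[8,6,4]
#7 0x4c→b4/s0 VC-HIT; vc=[8,6,14]
#8 0xe3→b14/s0 VC-HIT; vc=[8,6,4]
#9 0x8d→b8/s0 VC-HIT; vc=[14,6,4]
#10 0xe2→b14/s0 VC-HIT; vc=[8,6,4]
#11 0x61→b6/s0 VC-HIT; vc=[8,14,4]
#12 0x86→b8/s0 VC-HIT; vc=[6,14,4]
#13 0xed→b14/s0 VC-HIT; vc=[6,8,4]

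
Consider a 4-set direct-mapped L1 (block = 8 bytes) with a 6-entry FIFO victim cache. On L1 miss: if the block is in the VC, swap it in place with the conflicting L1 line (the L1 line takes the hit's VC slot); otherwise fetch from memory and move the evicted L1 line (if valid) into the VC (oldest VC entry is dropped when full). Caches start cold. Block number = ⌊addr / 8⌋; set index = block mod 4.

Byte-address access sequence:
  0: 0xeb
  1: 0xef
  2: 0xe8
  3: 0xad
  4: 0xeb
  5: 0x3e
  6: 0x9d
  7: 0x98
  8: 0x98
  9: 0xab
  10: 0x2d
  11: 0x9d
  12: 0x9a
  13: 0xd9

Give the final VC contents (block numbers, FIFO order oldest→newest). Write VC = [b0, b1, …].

VC = [29, 7, 21, 19]

#0 0xeb→b29/s1 MISS; vc=[]
#1 0xef→b29/s1 L1-HIT; vc=[]
#2 0xe8→b29/s1 L1-HIT; vc=[]
#3 0xad→b21/s1 MISS; vc=[29]
#4 0xeb→b29/s1 VC-HIT; vc=[21]
#5 0x3e→b7/s3 MISS; vc=[21]
#6 0x9d→b19/s3 MISS; vc=[21,7]
#7 0x98→b19/s3 L1-HIT; vc=[21,7]
#8 0x98→b19/s3 L1-HIT; vc=[21,7]
#9 0xab→b21/s1 VC-HIT; vc=[29,7]
#10 0x2d→b5/s1 MISS; vc=[29,7,21]
#11 0x9d→b19/s3 L1-HIT; vc=[29,7,21]
#12 0x9a→b19/s3 L1-HIT; vc=[29,7,21]
#13 0xd9→b27/s3 MISS; vc=[29,7,21,19]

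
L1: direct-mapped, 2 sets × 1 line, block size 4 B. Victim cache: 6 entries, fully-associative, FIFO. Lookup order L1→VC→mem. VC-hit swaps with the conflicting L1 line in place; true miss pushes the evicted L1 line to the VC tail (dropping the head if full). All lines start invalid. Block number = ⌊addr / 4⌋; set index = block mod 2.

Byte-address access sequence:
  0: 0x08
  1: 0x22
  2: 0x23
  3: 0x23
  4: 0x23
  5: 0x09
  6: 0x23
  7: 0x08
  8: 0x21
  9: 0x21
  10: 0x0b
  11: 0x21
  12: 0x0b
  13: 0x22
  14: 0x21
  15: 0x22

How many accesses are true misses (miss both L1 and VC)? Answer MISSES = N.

MISSES = 2

#0 0x8→b2/s0 MISS; vc=[]
#1 0x22→b8/s0 MISS; vc=[2]
#2 0x23→b8/s0 L1-HIT; vc=[2]
#3 0x23→b8/s0 L1-HIT; vc=[2]
#4 0x23→b8/s0 L1-HIT; vc=[2]
#5 0x9→b2/s0 VC-HIT; vc=[8]
#6 0x23→b8/s0 VC-HIT; vc=[2]
#7 0x8→b2/s0 VC-HIT; vc=[8]
#8 0x21→b8/s0 VC-HIT; vc=[2]
#9 0x21→b8/s0 L1-HIT; vc=[2]
#10 0xb→b2/s0 VC-HIT; vc=[8]
#11 0x21→b8/s0 VC-HIT; vc=[2]
#12 0xb→b2/s0 VC-HIT; vc=[8]
#13 0x22→b8/s0 VC-HIT; vc=[2]
#14 0x21→b8/s0 L1-HIT; vc=[2]
#15 0x22→b8/s0 L1-HIT; vc=[2]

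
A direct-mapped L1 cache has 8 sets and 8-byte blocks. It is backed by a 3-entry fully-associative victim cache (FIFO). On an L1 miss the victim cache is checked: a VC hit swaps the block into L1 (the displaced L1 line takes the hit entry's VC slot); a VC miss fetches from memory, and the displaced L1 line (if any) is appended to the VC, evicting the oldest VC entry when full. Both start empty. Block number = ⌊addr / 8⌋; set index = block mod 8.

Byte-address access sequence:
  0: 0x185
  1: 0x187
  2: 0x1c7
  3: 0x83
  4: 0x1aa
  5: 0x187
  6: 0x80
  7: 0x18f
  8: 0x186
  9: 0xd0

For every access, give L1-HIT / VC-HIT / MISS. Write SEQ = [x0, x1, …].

SEQ = [MISS, L1-HIT, MISS, MISS, MISS, VC-HIT, VC-HIT, MISS, VC-HIT, MISS]

  [0] addr=0x185 blk=48 s=0: MISS | VC []
  [1] addr=0x187 blk=48 s=0: L1-HIT | VC []
  [2] addr=0x1c7 blk=56 s=0: MISS | VC [48]
  [3] addr=0x83 blk=16 s=0: MISS | VC [48, 56]
  [4] addr=0x1aa blk=53 s=5: MISS | VC [48, 56]
  [5] addr=0x187 blk=48 s=0: VC-HIT | VC [16, 56]
  [6] addr=0x80 blk=16 s=0: VC-HIT | VC [48, 56]
  [7] addr=0x18f blk=49 s=1: MISS | VC [48, 56]
  [8] addr=0x186 blk=48 s=0: VC-HIT | VC [16, 56]
  [9] addr=0xd0 blk=26 s=2: MISS | VC [16, 56]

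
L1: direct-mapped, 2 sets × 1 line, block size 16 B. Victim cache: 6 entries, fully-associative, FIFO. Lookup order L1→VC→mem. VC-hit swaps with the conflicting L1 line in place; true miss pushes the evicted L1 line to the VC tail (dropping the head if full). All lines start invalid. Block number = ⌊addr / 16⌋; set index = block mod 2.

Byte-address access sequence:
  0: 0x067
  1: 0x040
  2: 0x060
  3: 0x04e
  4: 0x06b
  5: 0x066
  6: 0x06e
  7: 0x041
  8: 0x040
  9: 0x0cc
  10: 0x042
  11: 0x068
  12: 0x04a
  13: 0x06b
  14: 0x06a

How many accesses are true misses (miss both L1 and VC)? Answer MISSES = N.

  [0] addr=0x67 blk=6 s=0: MISS | VC []
  [1] addr=0x40 blk=4 s=0: MISS | VC [6]
  [2] addr=0x60 blk=6 s=0: VC-HIT | VC [4]
  [3] addr=0x4e blk=4 s=0: VC-HIT | VC [6]
  [4] addr=0x6b blk=6 s=0: VC-HIT | VC [4]
  [5] addr=0x66 blk=6 s=0: L1-HIT | VC [4]
  [6] addr=0x6e blk=6 s=0: L1-HIT | VC [4]
  [7] addr=0x41 blk=4 s=0: VC-HIT | VC [6]
  [8] addr=0x40 blk=4 s=0: L1-HIT | VC [6]
  [9] addr=0xcc blk=12 s=0: MISS | VC [6, 4]
  [10] addr=0x42 blk=4 s=0: VC-HIT | VC [6, 12]
  [11] addr=0x68 blk=6 s=0: VC-HIT | VC [4, 12]
  [12] addr=0x4a blk=4 s=0: VC-HIT | VC [6, 12]
  [13] addr=0x6b blk=6 s=0: VC-HIT | VC [4, 12]
  [14] addr=0x6a blk=6 s=0: L1-HIT | VC [4, 12]

MISSES = 3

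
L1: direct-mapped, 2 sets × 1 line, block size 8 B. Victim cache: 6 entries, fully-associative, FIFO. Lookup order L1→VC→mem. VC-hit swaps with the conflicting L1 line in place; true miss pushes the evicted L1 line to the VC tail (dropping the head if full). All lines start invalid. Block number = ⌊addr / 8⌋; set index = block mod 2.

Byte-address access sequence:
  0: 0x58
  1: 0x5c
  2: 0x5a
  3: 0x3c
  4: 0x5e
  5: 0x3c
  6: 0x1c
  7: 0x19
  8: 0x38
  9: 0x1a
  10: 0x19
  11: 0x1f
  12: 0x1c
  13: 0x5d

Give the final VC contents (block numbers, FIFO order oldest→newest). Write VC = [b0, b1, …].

  [0] addr=0x58 blk=11 s=1: MISS | VC []
  [1] addr=0x5c blk=11 s=1: L1-HIT | VC []
  [2] addr=0x5a blk=11 s=1: L1-HIT | VC []
  [3] addr=0x3c blk=7 s=1: MISS | VC [11]
  [4] addr=0x5e blk=11 s=1: VC-HIT | VC [7]
  [5] addr=0x3c blk=7 s=1: VC-HIT | VC [11]
  [6] addr=0x1c blk=3 s=1: MISS | VC [11, 7]
  [7] addr=0x19 blk=3 s=1: L1-HIT | VC [11, 7]
  [8] addr=0x38 blk=7 s=1: VC-HIT | VC [11, 3]
  [9] addr=0x1a blk=3 s=1: VC-HIT | VC [11, 7]
  [10] addr=0x19 blk=3 s=1: L1-HIT | VC [11, 7]
  [11] addr=0x1f blk=3 s=1: L1-HIT | VC [11, 7]
  [12] addr=0x1c blk=3 s=1: L1-HIT | VC [11, 7]
  [13] addr=0x5d blk=11 s=1: VC-HIT | VC [3, 7]

VC = [3, 7]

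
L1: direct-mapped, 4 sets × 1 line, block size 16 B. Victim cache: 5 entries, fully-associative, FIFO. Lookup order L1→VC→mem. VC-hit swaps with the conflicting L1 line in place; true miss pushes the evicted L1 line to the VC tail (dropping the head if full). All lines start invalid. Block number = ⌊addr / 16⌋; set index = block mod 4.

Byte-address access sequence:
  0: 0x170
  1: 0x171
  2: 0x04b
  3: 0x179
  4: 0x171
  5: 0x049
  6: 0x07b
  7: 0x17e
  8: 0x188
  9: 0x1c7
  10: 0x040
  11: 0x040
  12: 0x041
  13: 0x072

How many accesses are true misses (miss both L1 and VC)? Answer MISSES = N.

MISSES = 5

0: 0x170 (blk 23, set 3) → MISS  vc=[]
1: 0x171 (blk 23, set 3) → L1-HIT  vc=[]
2: 0x4b (blk 4, set 0) → MISS  vc=[]
3: 0x179 (blk 23, set 3) → L1-HIT  vc=[]
4: 0x171 (blk 23, set 3) → L1-HIT  vc=[]
5: 0x49 (blk 4, set 0) → L1-HIT  vc=[]
6: 0x7b (blk 7, set 3) → MISS  vc=[23]
7: 0x17e (blk 23, set 3) → VC-HIT  vc=[7]
8: 0x188 (blk 24, set 0) → MISS  vc=[7, 4]
9: 0x1c7 (blk 28, set 0) → MISS  vc=[7, 4, 24]
10: 0x40 (blk 4, set 0) → VC-HIT  vc=[7, 28, 24]
11: 0x40 (blk 4, set 0) → L1-HIT  vc=[7, 28, 24]
12: 0x41 (blk 4, set 0) → L1-HIT  vc=[7, 28, 24]
13: 0x72 (blk 7, set 3) → VC-HIT  vc=[23, 28, 24]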